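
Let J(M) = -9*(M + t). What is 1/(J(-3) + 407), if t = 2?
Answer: 1/416 ≈ 0.0024038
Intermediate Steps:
J(M) = -18 - 9*M (J(M) = -9*(M + 2) = -9*(2 + M) = -18 - 9*M)
1/(J(-3) + 407) = 1/((-18 - 9*(-3)) + 407) = 1/((-18 + 27) + 407) = 1/(9 + 407) = 1/416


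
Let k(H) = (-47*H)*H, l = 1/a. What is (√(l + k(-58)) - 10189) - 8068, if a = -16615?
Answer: -18257 + I*√43647013854915/16615 ≈ -18257.0 + 397.63*I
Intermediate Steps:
l = -1/16615 (l = 1/(-16615) = -1/16615 ≈ -6.0187e-5)
k(H) = -47*H²
(√(l + k(-58)) - 10189) - 8068 = (√(-1/16615 - 47*(-58)²) - 10189) - 8068 = (√(-1/16615 - 47*3364) - 10189) - 8068 = (√(-1/16615 - 158108) - 10189) - 8068 = (√(-2626964421/16615) - 10189) - 8068 = (I*√43647013854915/16615 - 10189) - 8068 = (-10189 + I*√43647013854915/16615) - 8068 = -18257 + I*√43647013854915/16615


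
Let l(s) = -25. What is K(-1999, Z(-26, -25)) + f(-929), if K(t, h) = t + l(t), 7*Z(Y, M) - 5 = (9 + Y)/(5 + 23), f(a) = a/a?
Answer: -2023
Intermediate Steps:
f(a) = 1
Z(Y, M) = 149/196 + Y/196 (Z(Y, M) = 5/7 + ((9 + Y)/(5 + 23))/7 = 5/7 + ((9 + Y)/28)/7 = 5/7 + ((9 + Y)*(1/28))/7 = 5/7 + (9/28 + Y/28)/7 = 5/7 + (9/196 + Y/196) = 149/196 + Y/196)
K(t, h) = -25 + t (K(t, h) = t - 25 = -25 + t)
K(-1999, Z(-26, -25)) + f(-929) = (-25 - 1999) + 1 = -2024 + 1 = -2023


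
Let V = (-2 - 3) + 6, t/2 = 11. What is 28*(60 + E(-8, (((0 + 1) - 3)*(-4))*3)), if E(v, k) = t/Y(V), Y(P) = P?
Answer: 2296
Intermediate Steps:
t = 22 (t = 2*11 = 22)
V = 1 (V = -5 + 6 = 1)
E(v, k) = 22 (E(v, k) = 22/1 = 22*1 = 22)
28*(60 + E(-8, (((0 + 1) - 3)*(-4))*3)) = 28*(60 + 22) = 28*82 = 2296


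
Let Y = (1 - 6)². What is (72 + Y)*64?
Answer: 6208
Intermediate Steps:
Y = 25 (Y = (-5)² = 25)
(72 + Y)*64 = (72 + 25)*64 = 97*64 = 6208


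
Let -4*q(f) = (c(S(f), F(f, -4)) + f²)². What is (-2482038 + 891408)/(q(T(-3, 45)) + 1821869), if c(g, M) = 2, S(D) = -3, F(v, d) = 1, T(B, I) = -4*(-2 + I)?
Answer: 159063/21701098 ≈ 0.0073297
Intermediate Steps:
T(B, I) = 8 - 4*I
q(f) = -(2 + f²)²/4
(-2482038 + 891408)/(q(T(-3, 45)) + 1821869) = (-2482038 + 891408)/(-(2 + (8 - 4*45)²)²/4 + 1821869) = -1590630/(-(2 + (8 - 180)²)²/4 + 1821869) = -1590630/(-(2 + (-172)²)²/4 + 1821869) = -1590630/(-(2 + 29584)²/4 + 1821869) = -1590630/(-¼*29586² + 1821869) = -1590630/(-¼*875331396 + 1821869) = -1590630/(-218832849 + 1821869) = -1590630/(-217010980) = -1590630*(-1/217010980) = 159063/21701098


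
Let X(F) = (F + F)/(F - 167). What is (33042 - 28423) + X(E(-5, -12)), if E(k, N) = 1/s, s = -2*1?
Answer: 1547367/335 ≈ 4619.0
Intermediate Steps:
s = -2
E(k, N) = -1/2 (E(k, N) = 1/(-2) = -1/2)
X(F) = 2*F/(-167 + F) (X(F) = (2*F)/(-167 + F) = 2*F/(-167 + F))
(33042 - 28423) + X(E(-5, -12)) = (33042 - 28423) + 2*(-1/2)/(-167 - 1/2) = 4619 + 2*(-1/2)/(-335/2) = 4619 + 2*(-1/2)*(-2/335) = 4619 + 2/335 = 1547367/335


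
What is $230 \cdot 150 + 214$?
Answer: $34714$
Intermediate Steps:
$230 \cdot 150 + 214 = 34500 + 214 = 34714$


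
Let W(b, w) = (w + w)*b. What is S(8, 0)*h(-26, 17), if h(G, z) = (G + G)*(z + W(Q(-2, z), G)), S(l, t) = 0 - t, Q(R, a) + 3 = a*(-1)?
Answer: 0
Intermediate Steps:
Q(R, a) = -3 - a (Q(R, a) = -3 + a*(-1) = -3 - a)
W(b, w) = 2*b*w (W(b, w) = (2*w)*b = 2*b*w)
S(l, t) = -t
h(G, z) = 2*G*(z + 2*G*(-3 - z)) (h(G, z) = (G + G)*(z + 2*(-3 - z)*G) = (2*G)*(z + 2*G*(-3 - z)) = 2*G*(z + 2*G*(-3 - z)))
S(8, 0)*h(-26, 17) = (-1*0)*(-2*(-26)*(-1*17 + 2*(-26)*(3 + 17))) = 0*(-2*(-26)*(-17 + 2*(-26)*20)) = 0*(-2*(-26)*(-17 - 1040)) = 0*(-2*(-26)*(-1057)) = 0*(-54964) = 0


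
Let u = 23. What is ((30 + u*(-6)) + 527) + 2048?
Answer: 2467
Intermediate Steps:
((30 + u*(-6)) + 527) + 2048 = ((30 + 23*(-6)) + 527) + 2048 = ((30 - 138) + 527) + 2048 = (-108 + 527) + 2048 = 419 + 2048 = 2467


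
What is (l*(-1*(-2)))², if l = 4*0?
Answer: 0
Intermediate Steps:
l = 0
(l*(-1*(-2)))² = (0*(-1*(-2)))² = (0*2)² = 0² = 0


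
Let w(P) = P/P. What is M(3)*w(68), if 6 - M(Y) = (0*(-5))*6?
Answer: 6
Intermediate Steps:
w(P) = 1
M(Y) = 6 (M(Y) = 6 - 0*(-5)*6 = 6 - 0*6 = 6 - 1*0 = 6 + 0 = 6)
M(3)*w(68) = 6*1 = 6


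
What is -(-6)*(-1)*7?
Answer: -42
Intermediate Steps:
-(-6)*(-1)*7 = -2*3*7 = -6*7 = -42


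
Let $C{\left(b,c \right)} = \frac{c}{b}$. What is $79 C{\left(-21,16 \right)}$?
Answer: $- \frac{1264}{21} \approx -60.19$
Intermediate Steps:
$79 C{\left(-21,16 \right)} = 79 \frac{16}{-21} = 79 \cdot 16 \left(- \frac{1}{21}\right) = 79 \left(- \frac{16}{21}\right) = - \frac{1264}{21}$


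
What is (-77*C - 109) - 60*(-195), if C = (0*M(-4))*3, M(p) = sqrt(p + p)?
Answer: 11591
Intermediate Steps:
M(p) = sqrt(2)*sqrt(p) (M(p) = sqrt(2*p) = sqrt(2)*sqrt(p))
C = 0 (C = (0*(sqrt(2)*sqrt(-4)))*3 = (0*(sqrt(2)*(2*I)))*3 = (0*(2*I*sqrt(2)))*3 = 0*3 = 0)
(-77*C - 109) - 60*(-195) = (-77*0 - 109) - 60*(-195) = (0 - 109) + 11700 = -109 + 11700 = 11591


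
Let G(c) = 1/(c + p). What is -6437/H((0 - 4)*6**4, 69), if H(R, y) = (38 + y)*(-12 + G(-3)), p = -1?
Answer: 25748/5243 ≈ 4.9109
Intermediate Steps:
G(c) = 1/(-1 + c) (G(c) = 1/(c - 1) = 1/(-1 + c))
H(R, y) = -931/2 - 49*y/4 (H(R, y) = (38 + y)*(-12 + 1/(-1 - 3)) = (38 + y)*(-12 + 1/(-4)) = (38 + y)*(-12 - 1/4) = (38 + y)*(-49/4) = -931/2 - 49*y/4)
-6437/H((0 - 4)*6**4, 69) = -6437/(-931/2 - 49/4*69) = -6437/(-931/2 - 3381/4) = -6437/(-5243/4) = -6437*(-4/5243) = 25748/5243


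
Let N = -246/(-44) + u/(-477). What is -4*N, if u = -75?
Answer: -40214/1749 ≈ -22.993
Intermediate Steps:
N = 20107/3498 (N = -246/(-44) - 75/(-477) = -246*(-1/44) - 75*(-1/477) = 123/22 + 25/159 = 20107/3498 ≈ 5.7481)
-4*N = -4*20107/3498 = -40214/1749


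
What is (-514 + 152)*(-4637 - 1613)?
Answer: 2262500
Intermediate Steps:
(-514 + 152)*(-4637 - 1613) = -362*(-6250) = 2262500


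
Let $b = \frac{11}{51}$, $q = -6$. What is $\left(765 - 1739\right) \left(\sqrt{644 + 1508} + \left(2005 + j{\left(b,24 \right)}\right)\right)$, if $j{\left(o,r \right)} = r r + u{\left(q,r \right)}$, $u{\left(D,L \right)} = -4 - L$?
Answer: $-2486622 - 1948 \sqrt{538} \approx -2.5318 \cdot 10^{6}$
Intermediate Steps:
$b = \frac{11}{51}$ ($b = 11 \cdot \frac{1}{51} = \frac{11}{51} \approx 0.21569$)
$j{\left(o,r \right)} = -4 + r^{2} - r$ ($j{\left(o,r \right)} = r r - \left(4 + r\right) = r^{2} - \left(4 + r\right) = -4 + r^{2} - r$)
$\left(765 - 1739\right) \left(\sqrt{644 + 1508} + \left(2005 + j{\left(b,24 \right)}\right)\right) = \left(765 - 1739\right) \left(\sqrt{644 + 1508} + \left(2005 - \left(28 - 576\right)\right)\right) = - 974 \left(\sqrt{2152} + \left(2005 - -548\right)\right) = - 974 \left(2 \sqrt{538} + \left(2005 + 548\right)\right) = - 974 \left(2 \sqrt{538} + 2553\right) = - 974 \left(2553 + 2 \sqrt{538}\right) = -2486622 - 1948 \sqrt{538}$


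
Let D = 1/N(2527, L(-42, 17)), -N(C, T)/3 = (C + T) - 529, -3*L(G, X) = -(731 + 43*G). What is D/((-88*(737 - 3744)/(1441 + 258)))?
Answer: -1699/1301646104 ≈ -1.3053e-6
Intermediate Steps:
L(G, X) = 731/3 + 43*G/3 (L(G, X) = -(-43)/(3*(1/(G + 17))) = -(-43)/(3*(1/(17 + G))) = -(-43)*(17 + G)/3 = -(-731 - 43*G)/3 = 731/3 + 43*G/3)
N(C, T) = 1587 - 3*C - 3*T (N(C, T) = -3*((C + T) - 529) = -3*(-529 + C + T) = 1587 - 3*C - 3*T)
D = -1/4919 (D = 1/(1587 - 3*2527 - 3*(731/3 + (43/3)*(-42))) = 1/(1587 - 7581 - 3*(731/3 - 602)) = 1/(1587 - 7581 - 3*(-1075/3)) = 1/(1587 - 7581 + 1075) = 1/(-4919) = -1/4919 ≈ -0.00020329)
D/((-88*(737 - 3744)/(1441 + 258))) = -(-(1441 + 258)/(88*(737 - 3744)))/4919 = -1/(4919*((-(-264616)/1699))) = -1/(4919*((-88*(-3007/1699)))) = -1/(4919*264616/1699) = -1/4919*1699/264616 = -1699/1301646104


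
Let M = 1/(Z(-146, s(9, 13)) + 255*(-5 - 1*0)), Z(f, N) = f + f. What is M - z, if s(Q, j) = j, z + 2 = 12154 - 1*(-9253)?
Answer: -33541636/1567 ≈ -21405.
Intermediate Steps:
z = 21405 (z = -2 + (12154 - 1*(-9253)) = -2 + (12154 + 9253) = -2 + 21407 = 21405)
Z(f, N) = 2*f
M = -1/1567 (M = 1/(2*(-146) + 255*(-5 - 1*0)) = 1/(-292 + 255*(-5 + 0)) = 1/(-292 + 255*(-5)) = 1/(-292 - 1275) = 1/(-1567) = -1/1567 ≈ -0.00063816)
M - z = -1/1567 - 1*21405 = -1/1567 - 21405 = -33541636/1567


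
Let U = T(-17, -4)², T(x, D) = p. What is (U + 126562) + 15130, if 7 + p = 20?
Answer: 141861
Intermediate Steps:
p = 13 (p = -7 + 20 = 13)
T(x, D) = 13
U = 169 (U = 13² = 169)
(U + 126562) + 15130 = (169 + 126562) + 15130 = 126731 + 15130 = 141861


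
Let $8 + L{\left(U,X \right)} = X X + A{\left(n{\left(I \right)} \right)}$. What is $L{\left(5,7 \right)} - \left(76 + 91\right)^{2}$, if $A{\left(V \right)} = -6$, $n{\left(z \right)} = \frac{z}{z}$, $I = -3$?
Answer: $-27854$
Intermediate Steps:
$n{\left(z \right)} = 1$
$L{\left(U,X \right)} = -14 + X^{2}$ ($L{\left(U,X \right)} = -8 + \left(X X - 6\right) = -8 + \left(X^{2} - 6\right) = -8 + \left(-6 + X^{2}\right) = -14 + X^{2}$)
$L{\left(5,7 \right)} - \left(76 + 91\right)^{2} = \left(-14 + 7^{2}\right) - \left(76 + 91\right)^{2} = \left(-14 + 49\right) - 167^{2} = 35 - 27889 = -27854$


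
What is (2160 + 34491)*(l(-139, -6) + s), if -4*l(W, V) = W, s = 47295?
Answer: 6938730669/4 ≈ 1.7347e+9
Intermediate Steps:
l(W, V) = -W/4
(2160 + 34491)*(l(-139, -6) + s) = (2160 + 34491)*(-1/4*(-139) + 47295) = 36651*(139/4 + 47295) = 36651*(189319/4) = 6938730669/4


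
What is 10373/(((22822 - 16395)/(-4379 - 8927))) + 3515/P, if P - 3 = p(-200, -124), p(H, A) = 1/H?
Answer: -78157678662/3849773 ≈ -20302.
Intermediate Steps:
P = 599/200 (P = 3 + 1/(-200) = 3 - 1/200 = 599/200 ≈ 2.9950)
10373/(((22822 - 16395)/(-4379 - 8927))) + 3515/P = 10373/(((22822 - 16395)/(-4379 - 8927))) + 3515/(599/200) = 10373/((6427/(-13306))) + 3515*(200/599) = 10373/((6427*(-1/13306))) + 703000/599 = 10373/(-6427/13306) + 703000/599 = 10373*(-13306/6427) + 703000/599 = -138023138/6427 + 703000/599 = -78157678662/3849773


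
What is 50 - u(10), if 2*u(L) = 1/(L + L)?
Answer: 1999/40 ≈ 49.975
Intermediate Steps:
u(L) = 1/(4*L) (u(L) = 1/(2*(L + L)) = 1/(2*((2*L))) = (1/(2*L))/2 = 1/(4*L))
50 - u(10) = 50 - 1/(4*10) = 50 - 1*1/40 = 50 - 1/40 = 1999/40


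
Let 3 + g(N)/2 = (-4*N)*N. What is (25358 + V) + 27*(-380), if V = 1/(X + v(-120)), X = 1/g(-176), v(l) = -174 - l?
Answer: 202040538972/13381957 ≈ 15098.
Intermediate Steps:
g(N) = -6 - 8*N**2 (g(N) = -6 + 2*((-4*N)*N) = -6 + 2*(-4*N**2) = -6 - 8*N**2)
X = -1/247814 (X = 1/(-6 - 8*(-176)**2) = 1/(-6 - 8*30976) = 1/(-6 - 247808) = 1/(-247814) = -1/247814 ≈ -4.0353e-6)
V = -247814/13381957 (V = 1/(-1/247814 + (-174 - 1*(-120))) = 1/(-1/247814 + (-174 + 120)) = 1/(-1/247814 - 54) = 1/(-13381957/247814) = -247814/13381957 ≈ -0.018519)
(25358 + V) + 27*(-380) = (25358 - 247814/13381957) + 27*(-380) = 339339417792/13381957 - 10260 = 202040538972/13381957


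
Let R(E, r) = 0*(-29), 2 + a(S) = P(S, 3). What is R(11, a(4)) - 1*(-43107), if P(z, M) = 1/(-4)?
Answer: 43107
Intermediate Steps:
P(z, M) = -¼
a(S) = -9/4 (a(S) = -2 - ¼ = -9/4)
R(E, r) = 0
R(11, a(4)) - 1*(-43107) = 0 - 1*(-43107) = 0 + 43107 = 43107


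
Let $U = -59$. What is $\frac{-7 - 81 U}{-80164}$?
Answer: $- \frac{1193}{20041} \approx -0.059528$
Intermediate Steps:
$\frac{-7 - 81 U}{-80164} = \frac{-7 - -4779}{-80164} = \left(-7 + 4779\right) \left(- \frac{1}{80164}\right) = 4772 \left(- \frac{1}{80164}\right) = - \frac{1193}{20041}$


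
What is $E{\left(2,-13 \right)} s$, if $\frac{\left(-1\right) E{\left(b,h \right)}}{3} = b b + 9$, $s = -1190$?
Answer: $46410$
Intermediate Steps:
$E{\left(b,h \right)} = -27 - 3 b^{2}$ ($E{\left(b,h \right)} = - 3 \left(b b + 9\right) = - 3 \left(b^{2} + 9\right) = - 3 \left(9 + b^{2}\right) = -27 - 3 b^{2}$)
$E{\left(2,-13 \right)} s = \left(-27 - 3 \cdot 2^{2}\right) \left(-1190\right) = \left(-27 - 12\right) \left(-1190\right) = \left(-39\right) \left(-1190\right) = 46410$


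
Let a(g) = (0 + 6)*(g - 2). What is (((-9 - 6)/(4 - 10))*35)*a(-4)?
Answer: -3150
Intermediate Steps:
a(g) = -12 + 6*g (a(g) = 6*(-2 + g) = -12 + 6*g)
(((-9 - 6)/(4 - 10))*35)*a(-4) = (((-9 - 6)/(4 - 10))*35)*(-12 + 6*(-4)) = (-15/(-6)*35)*(-12 - 24) = (-15*(-⅙)*35)*(-36) = ((5/2)*35)*(-36) = (175/2)*(-36) = -3150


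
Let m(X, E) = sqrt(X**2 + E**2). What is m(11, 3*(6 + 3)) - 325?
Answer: -325 + 5*sqrt(34) ≈ -295.85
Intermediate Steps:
m(X, E) = sqrt(E**2 + X**2)
m(11, 3*(6 + 3)) - 325 = sqrt((3*(6 + 3))**2 + 11**2) - 325 = sqrt((3*9)**2 + 121) - 325 = sqrt(27**2 + 121) - 325 = sqrt(729 + 121) - 325 = sqrt(850) - 325 = 5*sqrt(34) - 325 = -325 + 5*sqrt(34)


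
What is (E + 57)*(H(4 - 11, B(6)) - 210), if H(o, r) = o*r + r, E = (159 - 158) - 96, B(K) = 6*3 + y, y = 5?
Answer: 13224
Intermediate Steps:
B(K) = 23 (B(K) = 6*3 + 5 = 18 + 5 = 23)
E = -95 (E = 1 - 96 = -95)
H(o, r) = r + o*r
(E + 57)*(H(4 - 11, B(6)) - 210) = (-95 + 57)*(23*(1 + (4 - 11)) - 210) = -38*(23*(1 - 7) - 210) = -38*(23*(-6) - 210) = -38*(-138 - 210) = -38*(-348) = 13224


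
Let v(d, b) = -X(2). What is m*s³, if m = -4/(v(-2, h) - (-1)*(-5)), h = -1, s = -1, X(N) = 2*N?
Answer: -4/9 ≈ -0.44444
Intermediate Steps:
v(d, b) = -4 (v(d, b) = -2*2 = -1*4 = -4)
m = 4/9 (m = -4/(-4 - (-1)*(-5)) = -4/(-4 - 1*5) = -4/(-4 - 5) = -4/(-9) = -4*(-⅑) = 4/9 ≈ 0.44444)
m*s³ = (4/9)*(-1)³ = (4/9)*(-1) = -4/9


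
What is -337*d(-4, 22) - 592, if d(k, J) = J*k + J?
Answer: 21650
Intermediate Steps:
d(k, J) = J + J*k
-337*d(-4, 22) - 592 = -7414*(1 - 4) - 592 = -7414*(-3) - 592 = -337*(-66) - 592 = 22242 - 592 = 21650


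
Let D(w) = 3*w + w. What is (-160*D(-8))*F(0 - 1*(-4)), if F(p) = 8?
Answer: 40960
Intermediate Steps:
D(w) = 4*w
(-160*D(-8))*F(0 - 1*(-4)) = -640*(-8)*8 = -160*(-32)*8 = 5120*8 = 40960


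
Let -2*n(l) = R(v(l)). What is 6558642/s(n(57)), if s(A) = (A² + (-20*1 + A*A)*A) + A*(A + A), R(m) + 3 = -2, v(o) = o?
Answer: -52469136/125 ≈ -4.1975e+5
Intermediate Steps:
R(m) = -5 (R(m) = -3 - 2 = -5)
n(l) = 5/2 (n(l) = -½*(-5) = 5/2)
s(A) = 3*A² + A*(-20 + A²) (s(A) = (A² + (-20 + A²)*A) + A*(2*A) = (A² + A*(-20 + A²)) + 2*A² = 3*A² + A*(-20 + A²))
6558642/s(n(57)) = 6558642/((5*(-20 + (5/2)² + 3*(5/2))/2)) = 6558642/((5*(-20 + 25/4 + 15/2)/2)) = 6558642/(((5/2)*(-25/4))) = 6558642/(-125/8) = 6558642*(-8/125) = -52469136/125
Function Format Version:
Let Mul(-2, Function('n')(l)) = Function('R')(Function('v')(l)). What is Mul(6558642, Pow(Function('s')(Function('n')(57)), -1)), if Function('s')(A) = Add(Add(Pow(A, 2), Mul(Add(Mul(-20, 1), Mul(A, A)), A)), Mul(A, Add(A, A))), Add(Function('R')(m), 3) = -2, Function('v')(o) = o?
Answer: Rational(-52469136, 125) ≈ -4.1975e+5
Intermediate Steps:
Function('R')(m) = -5 (Function('R')(m) = Add(-3, -2) = -5)
Function('n')(l) = Rational(5, 2) (Function('n')(l) = Mul(Rational(-1, 2), -5) = Rational(5, 2))
Function('s')(A) = Add(Mul(3, Pow(A, 2)), Mul(A, Add(-20, Pow(A, 2)))) (Function('s')(A) = Add(Add(Pow(A, 2), Mul(Add(-20, Pow(A, 2)), A)), Mul(A, Mul(2, A))) = Add(Add(Pow(A, 2), Mul(A, Add(-20, Pow(A, 2)))), Mul(2, Pow(A, 2))) = Add(Mul(3, Pow(A, 2)), Mul(A, Add(-20, Pow(A, 2)))))
Mul(6558642, Pow(Function('s')(Function('n')(57)), -1)) = Mul(6558642, Pow(Mul(Rational(5, 2), Add(-20, Pow(Rational(5, 2), 2), Mul(3, Rational(5, 2)))), -1)) = Mul(6558642, Pow(Mul(Rational(5, 2), Add(-20, Rational(25, 4), Rational(15, 2))), -1)) = Mul(6558642, Pow(Mul(Rational(5, 2), Rational(-25, 4)), -1)) = Mul(6558642, Pow(Rational(-125, 8), -1)) = Mul(6558642, Rational(-8, 125)) = Rational(-52469136, 125)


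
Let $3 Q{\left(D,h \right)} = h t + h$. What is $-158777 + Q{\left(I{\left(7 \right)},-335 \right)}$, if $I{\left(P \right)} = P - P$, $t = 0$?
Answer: $- \frac{476666}{3} \approx -1.5889 \cdot 10^{5}$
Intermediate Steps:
$I{\left(P \right)} = 0$
$Q{\left(D,h \right)} = \frac{h}{3}$ ($Q{\left(D,h \right)} = \frac{h 0 + h}{3} = \frac{0 + h}{3} = \frac{h}{3}$)
$-158777 + Q{\left(I{\left(7 \right)},-335 \right)} = -158777 + \frac{1}{3} \left(-335\right) = -158777 - \frac{335}{3} = - \frac{476666}{3}$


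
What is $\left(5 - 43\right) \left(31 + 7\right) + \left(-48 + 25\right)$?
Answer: $-1467$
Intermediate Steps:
$\left(5 - 43\right) \left(31 + 7\right) + \left(-48 + 25\right) = \left(5 - 43\right) 38 - 23 = \left(-38\right) 38 - 23 = -1444 - 23 = -1467$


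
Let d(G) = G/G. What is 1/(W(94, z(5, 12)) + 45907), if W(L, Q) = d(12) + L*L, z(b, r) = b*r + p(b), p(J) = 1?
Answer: 1/54744 ≈ 1.8267e-5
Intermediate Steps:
d(G) = 1
z(b, r) = 1 + b*r (z(b, r) = b*r + 1 = 1 + b*r)
W(L, Q) = 1 + L² (W(L, Q) = 1 + L*L = 1 + L²)
1/(W(94, z(5, 12)) + 45907) = 1/((1 + 94²) + 45907) = 1/((1 + 8836) + 45907) = 1/(8837 + 45907) = 1/54744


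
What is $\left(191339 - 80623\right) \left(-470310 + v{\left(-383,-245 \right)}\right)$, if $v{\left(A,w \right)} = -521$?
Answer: $-52128524996$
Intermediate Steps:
$\left(191339 - 80623\right) \left(-470310 + v{\left(-383,-245 \right)}\right) = \left(191339 - 80623\right) \left(-470310 - 521\right) = 110716 \left(-470831\right) = -52128524996$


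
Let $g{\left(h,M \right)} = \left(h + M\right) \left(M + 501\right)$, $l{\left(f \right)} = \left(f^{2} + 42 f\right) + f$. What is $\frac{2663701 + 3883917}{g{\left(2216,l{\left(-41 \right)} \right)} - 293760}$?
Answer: $\frac{3273809}{300193} \approx 10.906$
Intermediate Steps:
$l{\left(f \right)} = f^{2} + 43 f$
$g{\left(h,M \right)} = \left(501 + M\right) \left(M + h\right)$ ($g{\left(h,M \right)} = \left(M + h\right) \left(501 + M\right) = \left(501 + M\right) \left(M + h\right)$)
$\frac{2663701 + 3883917}{g{\left(2216,l{\left(-41 \right)} \right)} - 293760} = \frac{2663701 + 3883917}{\left(\left(- 41 \left(43 - 41\right)\right)^{2} + 501 \left(- 41 \left(43 - 41\right)\right) + 501 \cdot 2216 + - 41 \left(43 - 41\right) 2216\right) - 293760} = \frac{6547618}{\left(\left(\left(-41\right) 2\right)^{2} + 501 \left(\left(-41\right) 2\right) + 1110216 + \left(-41\right) 2 \cdot 2216\right) - 293760} = \frac{6547618}{\left(\left(-82\right)^{2} + 501 \left(-82\right) + 1110216 - 181712\right) - 293760} = \frac{6547618}{\left(6724 - 41082 + 1110216 - 181712\right) - 293760} = \frac{6547618}{894146 - 293760} = \frac{6547618}{600386} = 6547618 \cdot \frac{1}{600386} = \frac{3273809}{300193}$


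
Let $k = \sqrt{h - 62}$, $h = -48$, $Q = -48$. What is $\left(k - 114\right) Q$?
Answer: $5472 - 48 i \sqrt{110} \approx 5472.0 - 503.43 i$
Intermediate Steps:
$k = i \sqrt{110}$ ($k = \sqrt{-48 - 62} = \sqrt{-110} = i \sqrt{110} \approx 10.488 i$)
$\left(k - 114\right) Q = \left(i \sqrt{110} - 114\right) \left(-48\right) = \left(-114 + i \sqrt{110}\right) \left(-48\right) = 5472 - 48 i \sqrt{110}$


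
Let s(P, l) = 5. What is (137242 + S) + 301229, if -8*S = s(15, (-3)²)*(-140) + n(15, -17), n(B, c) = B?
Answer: 3508453/8 ≈ 4.3856e+5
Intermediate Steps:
S = 685/8 (S = -(5*(-140) + 15)/8 = -(-700 + 15)/8 = -⅛*(-685) = 685/8 ≈ 85.625)
(137242 + S) + 301229 = (137242 + 685/8) + 301229 = 1098621/8 + 301229 = 3508453/8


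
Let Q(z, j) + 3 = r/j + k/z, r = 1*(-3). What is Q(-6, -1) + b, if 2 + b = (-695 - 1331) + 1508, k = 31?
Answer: -3151/6 ≈ -525.17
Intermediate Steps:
r = -3
Q(z, j) = -3 - 3/j + 31/z (Q(z, j) = -3 + (-3/j + 31/z) = -3 - 3/j + 31/z)
b = -520 (b = -2 + ((-695 - 1331) + 1508) = -2 + (-2026 + 1508) = -2 - 518 = -520)
Q(-6, -1) + b = (-3 - 3/(-1) + 31/(-6)) - 520 = (-3 - 3*(-1) + 31*(-⅙)) - 520 = (-3 + 3 - 31/6) - 520 = -31/6 - 520 = -3151/6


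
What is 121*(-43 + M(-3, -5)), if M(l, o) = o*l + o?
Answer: -3993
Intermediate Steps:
M(l, o) = o + l*o (M(l, o) = l*o + o = o + l*o)
121*(-43 + M(-3, -5)) = 121*(-43 - 5*(1 - 3)) = 121*(-43 - 5*(-2)) = 121*(-43 + 10) = 121*(-33) = -3993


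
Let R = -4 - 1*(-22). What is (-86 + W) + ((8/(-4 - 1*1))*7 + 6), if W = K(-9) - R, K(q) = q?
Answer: -591/5 ≈ -118.20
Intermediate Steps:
R = 18 (R = -4 + 22 = 18)
W = -27 (W = -9 - 1*18 = -9 - 18 = -27)
(-86 + W) + ((8/(-4 - 1*1))*7 + 6) = (-86 - 27) + ((8/(-4 - 1*1))*7 + 6) = -113 + ((8/(-4 - 1))*7 + 6) = -113 + ((8/(-5))*7 + 6) = -113 + ((8*(-1/5))*7 + 6) = -113 + (-8/5*7 + 6) = -113 + (-56/5 + 6) = -113 - 26/5 = -591/5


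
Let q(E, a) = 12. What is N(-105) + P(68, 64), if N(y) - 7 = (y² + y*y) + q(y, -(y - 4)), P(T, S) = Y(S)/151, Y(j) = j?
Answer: 3332483/151 ≈ 22069.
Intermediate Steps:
P(T, S) = S/151
N(y) = 19 + 2*y² (N(y) = 7 + ((y² + y*y) + 12) = 7 + ((y² + y²) + 12) = 7 + (2*y² + 12) = 7 + (12 + 2*y²) = 19 + 2*y²)
N(-105) + P(68, 64) = (19 + 2*(-105)²) + (1/151)*64 = (19 + 2*11025) + 64/151 = (19 + 22050) + 64/151 = 22069 + 64/151 = 3332483/151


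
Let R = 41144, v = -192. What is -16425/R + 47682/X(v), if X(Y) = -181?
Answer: -1964801133/7447064 ≈ -263.84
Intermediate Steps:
-16425/R + 47682/X(v) = -16425/41144 + 47682/(-181) = -16425*1/41144 + 47682*(-1/181) = -16425/41144 - 47682/181 = -1964801133/7447064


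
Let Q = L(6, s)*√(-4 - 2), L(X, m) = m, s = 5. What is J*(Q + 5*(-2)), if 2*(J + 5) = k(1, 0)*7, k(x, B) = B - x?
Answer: 85 - 85*I*√6/2 ≈ 85.0 - 104.1*I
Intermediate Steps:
Q = 5*I*√6 (Q = 5*√(-4 - 2) = 5*√(-6) = 5*(I*√6) = 5*I*√6 ≈ 12.247*I)
J = -17/2 (J = -5 + ((0 - 1*1)*7)/2 = -5 + ((0 - 1)*7)/2 = -5 + (-1*7)/2 = -5 + (½)*(-7) = -5 - 7/2 = -17/2 ≈ -8.5000)
J*(Q + 5*(-2)) = -17*(5*I*√6 + 5*(-2))/2 = -17*(5*I*√6 - 10)/2 = -17*(-10 + 5*I*√6)/2 = 85 - 85*I*√6/2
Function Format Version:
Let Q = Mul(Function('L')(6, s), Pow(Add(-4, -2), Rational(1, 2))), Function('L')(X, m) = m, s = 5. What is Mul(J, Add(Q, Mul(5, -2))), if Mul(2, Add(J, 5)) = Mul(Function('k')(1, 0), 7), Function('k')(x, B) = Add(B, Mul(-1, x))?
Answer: Add(85, Mul(Rational(-85, 2), I, Pow(6, Rational(1, 2)))) ≈ Add(85.000, Mul(-104.10, I))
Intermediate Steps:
Q = Mul(5, I, Pow(6, Rational(1, 2))) (Q = Mul(5, Pow(Add(-4, -2), Rational(1, 2))) = Mul(5, Pow(-6, Rational(1, 2))) = Mul(5, Mul(I, Pow(6, Rational(1, 2)))) = Mul(5, I, Pow(6, Rational(1, 2))) ≈ Mul(12.247, I))
J = Rational(-17, 2) (J = Add(-5, Mul(Rational(1, 2), Mul(Add(0, Mul(-1, 1)), 7))) = Add(-5, Mul(Rational(1, 2), Mul(Add(0, -1), 7))) = Add(-5, Mul(Rational(1, 2), Mul(-1, 7))) = Add(-5, Mul(Rational(1, 2), -7)) = Add(-5, Rational(-7, 2)) = Rational(-17, 2) ≈ -8.5000)
Mul(J, Add(Q, Mul(5, -2))) = Mul(Rational(-17, 2), Add(Mul(5, I, Pow(6, Rational(1, 2))), Mul(5, -2))) = Mul(Rational(-17, 2), Add(Mul(5, I, Pow(6, Rational(1, 2))), -10)) = Mul(Rational(-17, 2), Add(-10, Mul(5, I, Pow(6, Rational(1, 2))))) = Add(85, Mul(Rational(-85, 2), I, Pow(6, Rational(1, 2))))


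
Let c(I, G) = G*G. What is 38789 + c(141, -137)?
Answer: 57558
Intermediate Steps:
c(I, G) = G**2
38789 + c(141, -137) = 38789 + (-137)**2 = 38789 + 18769 = 57558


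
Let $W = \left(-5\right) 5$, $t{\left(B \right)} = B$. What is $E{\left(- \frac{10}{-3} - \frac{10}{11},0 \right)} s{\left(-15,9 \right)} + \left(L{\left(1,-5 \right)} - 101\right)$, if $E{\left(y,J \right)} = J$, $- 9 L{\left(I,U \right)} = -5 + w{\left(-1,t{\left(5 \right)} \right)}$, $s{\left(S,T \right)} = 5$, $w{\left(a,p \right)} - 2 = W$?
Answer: $- \frac{881}{9} \approx -97.889$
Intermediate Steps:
$W = -25$
$w{\left(a,p \right)} = -23$ ($w{\left(a,p \right)} = 2 - 25 = -23$)
$L{\left(I,U \right)} = \frac{28}{9}$ ($L{\left(I,U \right)} = - \frac{-5 - 23}{9} = \left(- \frac{1}{9}\right) \left(-28\right) = \frac{28}{9}$)
$E{\left(- \frac{10}{-3} - \frac{10}{11},0 \right)} s{\left(-15,9 \right)} + \left(L{\left(1,-5 \right)} - 101\right) = 0 \cdot 5 + \left(\frac{28}{9} - 101\right) = 0 - \frac{881}{9} = - \frac{881}{9}$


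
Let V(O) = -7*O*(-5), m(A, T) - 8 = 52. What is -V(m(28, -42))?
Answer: -2100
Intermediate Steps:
m(A, T) = 60 (m(A, T) = 8 + 52 = 60)
V(O) = 35*O
-V(m(28, -42)) = -35*60 = -1*2100 = -2100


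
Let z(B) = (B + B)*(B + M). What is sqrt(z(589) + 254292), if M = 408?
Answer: sqrt(1428758) ≈ 1195.3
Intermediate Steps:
z(B) = 2*B*(408 + B) (z(B) = (B + B)*(B + 408) = (2*B)*(408 + B) = 2*B*(408 + B))
sqrt(z(589) + 254292) = sqrt(2*589*(408 + 589) + 254292) = sqrt(2*589*997 + 254292) = sqrt(1174466 + 254292) = sqrt(1428758)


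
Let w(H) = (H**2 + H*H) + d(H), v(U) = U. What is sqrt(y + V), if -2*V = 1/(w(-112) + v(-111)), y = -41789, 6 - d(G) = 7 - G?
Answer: I*sqrt(1614670796361)/6216 ≈ 204.42*I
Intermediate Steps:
d(G) = -1 + G (d(G) = 6 - (7 - G) = 6 + (-7 + G) = -1 + G)
w(H) = -1 + H + 2*H**2 (w(H) = (H**2 + H*H) + (-1 + H) = (H**2 + H**2) + (-1 + H) = 2*H**2 + (-1 + H) = -1 + H + 2*H**2)
V = -1/49728 (V = -1/(2*((-1 - 112 + 2*(-112)**2) - 111)) = -1/(2*((-1 - 112 + 2*12544) - 111)) = -1/(2*((-1 - 112 + 25088) - 111)) = -1/(2*(24975 - 111)) = -1/2/24864 = -1/2*1/24864 = -1/49728 ≈ -2.0109e-5)
sqrt(y + V) = sqrt(-41789 - 1/49728) = sqrt(-2078083393/49728) = I*sqrt(1614670796361)/6216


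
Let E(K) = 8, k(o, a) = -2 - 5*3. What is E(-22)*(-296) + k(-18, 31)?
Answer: -2385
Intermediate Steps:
k(o, a) = -17 (k(o, a) = -2 - 15 = -17)
E(-22)*(-296) + k(-18, 31) = 8*(-296) - 17 = -2368 - 17 = -2385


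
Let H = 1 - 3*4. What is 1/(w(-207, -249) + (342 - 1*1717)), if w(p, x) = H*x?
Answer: 1/1364 ≈ 0.00073314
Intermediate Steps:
H = -11 (H = 1 - 12 = -11)
w(p, x) = -11*x
1/(w(-207, -249) + (342 - 1*1717)) = 1/(-11*(-249) + (342 - 1*1717)) = 1/(2739 + (342 - 1717)) = 1/(2739 - 1375) = 1/1364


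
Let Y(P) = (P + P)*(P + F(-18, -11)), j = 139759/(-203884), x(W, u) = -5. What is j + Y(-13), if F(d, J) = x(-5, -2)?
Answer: 95277953/203884 ≈ 467.31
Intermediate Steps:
j = -139759/203884 (j = 139759*(-1/203884) = -139759/203884 ≈ -0.68548)
F(d, J) = -5
Y(P) = 2*P*(-5 + P) (Y(P) = (P + P)*(P - 5) = (2*P)*(-5 + P) = 2*P*(-5 + P))
j + Y(-13) = -139759/203884 + 2*(-13)*(-5 - 13) = -139759/203884 + 2*(-13)*(-18) = -139759/203884 + 468 = 95277953/203884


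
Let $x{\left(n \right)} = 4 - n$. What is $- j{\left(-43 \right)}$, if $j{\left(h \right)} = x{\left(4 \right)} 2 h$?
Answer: $0$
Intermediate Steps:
$j{\left(h \right)} = 0$ ($j{\left(h \right)} = \left(4 - 4\right) 2 h = 0 \cdot 2 h = 0 h = 0$)
$- j{\left(-43 \right)} = \left(-1\right) 0 = 0$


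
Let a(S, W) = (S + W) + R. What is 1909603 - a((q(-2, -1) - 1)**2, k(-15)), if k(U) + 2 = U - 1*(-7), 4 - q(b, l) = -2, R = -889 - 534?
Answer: 1911011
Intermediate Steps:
R = -1423
q(b, l) = 6 (q(b, l) = 4 - 1*(-2) = 4 + 2 = 6)
k(U) = 5 + U (k(U) = -2 + (U - 1*(-7)) = -2 + (U + 7) = -2 + (7 + U) = 5 + U)
a(S, W) = -1423 + S + W (a(S, W) = (S + W) - 1423 = -1423 + S + W)
1909603 - a((q(-2, -1) - 1)**2, k(-15)) = 1909603 - (-1423 + (6 - 1)**2 + (5 - 15)) = 1909603 - (-1423 + 5**2 - 10) = 1909603 - (-1423 + 25 - 10) = 1909603 - 1*(-1408) = 1909603 + 1408 = 1911011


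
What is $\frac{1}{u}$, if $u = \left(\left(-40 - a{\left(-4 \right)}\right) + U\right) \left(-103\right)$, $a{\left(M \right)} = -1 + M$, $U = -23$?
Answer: $\frac{1}{5974} \approx 0.00016739$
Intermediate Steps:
$u = 5974$ ($u = \left(\left(-40 - \left(-1 - 4\right)\right) - 23\right) \left(-103\right) = \left(\left(-40 - -5\right) - 23\right) \left(-103\right) = \left(\left(-40 + 5\right) - 23\right) \left(-103\right) = \left(-35 - 23\right) \left(-103\right) = \left(-58\right) \left(-103\right) = 5974$)
$\frac{1}{u} = \frac{1}{5974}$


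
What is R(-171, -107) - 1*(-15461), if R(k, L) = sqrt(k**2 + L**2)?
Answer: 15461 + sqrt(40690) ≈ 15663.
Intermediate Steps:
R(k, L) = sqrt(L**2 + k**2)
R(-171, -107) - 1*(-15461) = sqrt((-107)**2 + (-171)**2) - 1*(-15461) = sqrt(11449 + 29241) + 15461 = sqrt(40690) + 15461 = 15461 + sqrt(40690)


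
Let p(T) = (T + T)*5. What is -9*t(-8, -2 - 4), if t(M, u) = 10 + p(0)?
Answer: -90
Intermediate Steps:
p(T) = 10*T (p(T) = (2*T)*5 = 10*T)
t(M, u) = 10 (t(M, u) = 10 + 10*0 = 10 + 0 = 10)
-9*t(-8, -2 - 4) = -9*10 = -90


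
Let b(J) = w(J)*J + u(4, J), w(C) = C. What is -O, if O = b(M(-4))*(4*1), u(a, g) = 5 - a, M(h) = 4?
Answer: -68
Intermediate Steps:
b(J) = 1 + J**2 (b(J) = J*J + (5 - 1*4) = J**2 + (5 - 4) = J**2 + 1 = 1 + J**2)
O = 68 (O = (1 + 4**2)*(4*1) = (1 + 16)*4 = 17*4 = 68)
-O = -1*68 = -68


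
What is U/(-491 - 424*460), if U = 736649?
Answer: -736649/195531 ≈ -3.7674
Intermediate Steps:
U/(-491 - 424*460) = 736649/(-491 - 424*460) = 736649/(-491 - 195040) = 736649/(-195531) = 736649*(-1/195531) = -736649/195531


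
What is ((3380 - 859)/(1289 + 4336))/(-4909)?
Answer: -2521/27613125 ≈ -9.1297e-5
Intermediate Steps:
((3380 - 859)/(1289 + 4336))/(-4909) = (2521/5625)*(-1/4909) = -2521/27613125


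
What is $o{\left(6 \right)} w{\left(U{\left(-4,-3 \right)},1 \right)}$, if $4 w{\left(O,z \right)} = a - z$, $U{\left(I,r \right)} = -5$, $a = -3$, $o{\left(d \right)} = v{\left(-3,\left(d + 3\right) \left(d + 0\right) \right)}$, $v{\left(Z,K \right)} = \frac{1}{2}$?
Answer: $- \frac{1}{2} \approx -0.5$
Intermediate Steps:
$v{\left(Z,K \right)} = \frac{1}{2}$
$o{\left(d \right)} = \frac{1}{2}$
$w{\left(O,z \right)} = - \frac{3}{4} - \frac{z}{4}$ ($w{\left(O,z \right)} = \frac{-3 - z}{4} = - \frac{3}{4} - \frac{z}{4}$)
$o{\left(6 \right)} w{\left(U{\left(-4,-3 \right)},1 \right)} = \frac{- \frac{3}{4} - \frac{1}{4}}{2} = \frac{1}{2} \left(-1\right) = - \frac{1}{2}$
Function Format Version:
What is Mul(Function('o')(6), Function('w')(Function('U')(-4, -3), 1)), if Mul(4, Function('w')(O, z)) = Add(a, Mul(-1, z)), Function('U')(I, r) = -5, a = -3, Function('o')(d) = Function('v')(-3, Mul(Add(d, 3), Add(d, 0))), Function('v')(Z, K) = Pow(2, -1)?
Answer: Rational(-1, 2) ≈ -0.50000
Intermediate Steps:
Function('v')(Z, K) = Rational(1, 2)
Function('o')(d) = Rational(1, 2)
Function('w')(O, z) = Add(Rational(-3, 4), Mul(Rational(-1, 4), z)) (Function('w')(O, z) = Mul(Rational(1, 4), Add(-3, Mul(-1, z))) = Add(Rational(-3, 4), Mul(Rational(-1, 4), z)))
Mul(Function('o')(6), Function('w')(Function('U')(-4, -3), 1)) = Mul(Rational(1, 2), Add(Rational(-3, 4), Mul(Rational(-1, 4), 1))) = Mul(Rational(1, 2), Add(Rational(-3, 4), Rational(-1, 4))) = Mul(Rational(1, 2), -1) = Rational(-1, 2)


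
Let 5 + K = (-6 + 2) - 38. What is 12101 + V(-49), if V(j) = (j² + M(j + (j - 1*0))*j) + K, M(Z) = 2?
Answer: 14357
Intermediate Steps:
K = -47 (K = -5 + ((-6 + 2) - 38) = -5 + (-4 - 38) = -5 - 42 = -47)
V(j) = -47 + j² + 2*j (V(j) = (j² + 2*j) - 47 = -47 + j² + 2*j)
12101 + V(-49) = 12101 + (-47 + (-49)² + 2*(-49)) = 12101 + (-47 + 2401 - 98) = 12101 + 2256 = 14357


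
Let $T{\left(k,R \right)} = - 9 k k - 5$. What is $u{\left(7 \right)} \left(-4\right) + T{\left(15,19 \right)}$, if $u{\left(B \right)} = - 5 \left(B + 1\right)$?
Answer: $-1870$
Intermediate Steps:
$T{\left(k,R \right)} = -5 - 9 k^{2}$ ($T{\left(k,R \right)} = - 9 k^{2} - 5 = -5 - 9 k^{2}$)
$u{\left(B \right)} = -5 - 5 B$ ($u{\left(B \right)} = - 5 \left(1 + B\right) = -5 - 5 B$)
$u{\left(7 \right)} \left(-4\right) + T{\left(15,19 \right)} = \left(-5 - 35\right) \left(-4\right) - \left(5 + 9 \cdot 15^{2}\right) = \left(-5 - 35\right) \left(-4\right) - 2030 = \left(-40\right) \left(-4\right) - 2030 = 160 - 2030 = -1870$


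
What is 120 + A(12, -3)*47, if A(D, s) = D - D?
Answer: 120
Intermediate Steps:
A(D, s) = 0
120 + A(12, -3)*47 = 120 + 0*47 = 120 + 0 = 120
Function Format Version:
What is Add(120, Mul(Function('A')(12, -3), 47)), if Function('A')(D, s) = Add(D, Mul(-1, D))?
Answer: 120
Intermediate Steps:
Function('A')(D, s) = 0
Add(120, Mul(Function('A')(12, -3), 47)) = Add(120, Mul(0, 47)) = Add(120, 0) = 120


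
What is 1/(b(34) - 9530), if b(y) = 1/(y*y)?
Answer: -1156/11016679 ≈ -0.00010493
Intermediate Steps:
b(y) = y**(-2) (b(y) = 1/(y**2) = y**(-2))
1/(b(34) - 9530) = 1/(34**(-2) - 9530) = 1/(1/1156 - 9530) = 1/(-11016679/1156) = -1156/11016679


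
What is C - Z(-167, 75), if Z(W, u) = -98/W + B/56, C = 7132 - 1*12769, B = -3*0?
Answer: -941477/167 ≈ -5637.6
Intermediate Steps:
B = 0
C = -5637 (C = 7132 - 12769 = -5637)
Z(W, u) = -98/W (Z(W, u) = -98/W + 0/56 = -98/W + 0*(1/56) = -98/W + 0 = -98/W)
C - Z(-167, 75) = -5637 - (-98)/(-167) = -5637 - (-98)*(-1)/167 = -5637 - 1*98/167 = -5637 - 98/167 = -941477/167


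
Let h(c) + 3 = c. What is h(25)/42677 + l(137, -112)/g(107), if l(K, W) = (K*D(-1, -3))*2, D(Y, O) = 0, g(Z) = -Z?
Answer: 22/42677 ≈ 0.00051550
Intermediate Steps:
h(c) = -3 + c
l(K, W) = 0 (l(K, W) = (K*0)*2 = 0*2 = 0)
h(25)/42677 + l(137, -112)/g(107) = (-3 + 25)/42677 + 0/((-1*107)) = 22*(1/42677) + 0/(-107) = 22/42677 + 0*(-1/107) = 22/42677 + 0 = 22/42677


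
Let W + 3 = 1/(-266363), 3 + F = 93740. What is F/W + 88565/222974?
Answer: -1391789835306336/44544073415 ≈ -31245.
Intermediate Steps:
F = 93737 (F = -3 + 93740 = 93737)
W = -799090/266363 (W = -3 + 1/(-266363) = -3 - 1/266363 = -799090/266363 ≈ -3.0000)
F/W + 88565/222974 = 93737/(-799090/266363) + 88565/222974 = 93737*(-266363/799090) + 88565*(1/222974) = -24968068531/799090 + 88565/222974 = -1391789835306336/44544073415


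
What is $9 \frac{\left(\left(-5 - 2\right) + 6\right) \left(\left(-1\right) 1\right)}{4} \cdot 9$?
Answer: $\frac{81}{4} \approx 20.25$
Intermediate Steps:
$9 \frac{\left(\left(-5 - 2\right) + 6\right) \left(\left(-1\right) 1\right)}{4} \cdot 9 = 9 \left(-7 + 6\right) \left(-1\right) \frac{1}{4} \cdot 9 = 9 \left(-1\right) \left(-1\right) \frac{1}{4} \cdot 9 = 9 \cdot 1 \cdot \frac{1}{4} \cdot 9 = 9 \cdot \frac{1}{4} \cdot 9 = \frac{9}{4} \cdot 9 = \frac{81}{4}$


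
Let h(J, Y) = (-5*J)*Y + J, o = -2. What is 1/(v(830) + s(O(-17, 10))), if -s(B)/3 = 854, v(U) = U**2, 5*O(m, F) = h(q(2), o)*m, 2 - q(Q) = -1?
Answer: 1/686338 ≈ 1.4570e-6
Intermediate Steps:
q(Q) = 3 (q(Q) = 2 - 1*(-1) = 2 + 1 = 3)
h(J, Y) = J - 5*J*Y (h(J, Y) = -5*J*Y + J = J - 5*J*Y)
O(m, F) = 33*m/5 (O(m, F) = ((3*(1 - 5*(-2)))*m)/5 = ((3*(1 + 10))*m)/5 = ((3*11)*m)/5 = (33*m)/5 = 33*m/5)
s(B) = -2562 (s(B) = -3*854 = -2562)
1/(v(830) + s(O(-17, 10))) = 1/(830**2 - 2562) = 1/(688900 - 2562) = 1/686338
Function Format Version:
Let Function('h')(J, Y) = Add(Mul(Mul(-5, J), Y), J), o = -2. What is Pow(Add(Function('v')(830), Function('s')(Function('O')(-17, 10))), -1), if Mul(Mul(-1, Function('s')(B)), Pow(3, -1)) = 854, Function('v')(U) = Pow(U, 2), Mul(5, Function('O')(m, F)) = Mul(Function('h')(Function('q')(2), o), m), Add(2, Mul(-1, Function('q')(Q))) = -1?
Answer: Rational(1, 686338) ≈ 1.4570e-6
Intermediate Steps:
Function('q')(Q) = 3 (Function('q')(Q) = Add(2, Mul(-1, -1)) = Add(2, 1) = 3)
Function('h')(J, Y) = Add(J, Mul(-5, J, Y)) (Function('h')(J, Y) = Add(Mul(-5, J, Y), J) = Add(J, Mul(-5, J, Y)))
Function('O')(m, F) = Mul(Rational(33, 5), m) (Function('O')(m, F) = Mul(Rational(1, 5), Mul(Mul(3, Add(1, Mul(-5, -2))), m)) = Mul(Rational(1, 5), Mul(Mul(3, Add(1, 10)), m)) = Mul(Rational(1, 5), Mul(Mul(3, 11), m)) = Mul(Rational(1, 5), Mul(33, m)) = Mul(Rational(33, 5), m))
Function('s')(B) = -2562 (Function('s')(B) = Mul(-3, 854) = -2562)
Pow(Add(Function('v')(830), Function('s')(Function('O')(-17, 10))), -1) = Pow(Add(Pow(830, 2), -2562), -1) = Pow(Add(688900, -2562), -1) = Pow(686338, -1) = Rational(1, 686338)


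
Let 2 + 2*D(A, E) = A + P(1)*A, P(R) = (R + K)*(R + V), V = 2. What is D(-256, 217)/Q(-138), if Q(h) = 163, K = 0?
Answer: -513/163 ≈ -3.1472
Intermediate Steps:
P(R) = R*(2 + R) (P(R) = (R + 0)*(R + 2) = R*(2 + R))
D(A, E) = -1 + 2*A (D(A, E) = -1 + (A + (1*(2 + 1))*A)/2 = -1 + (A + (1*3)*A)/2 = -1 + (A + 3*A)/2 = -1 + (4*A)/2 = -1 + 2*A)
D(-256, 217)/Q(-138) = (-1 + 2*(-256))/163 = (-1 - 512)*(1/163) = -513*1/163 = -513/163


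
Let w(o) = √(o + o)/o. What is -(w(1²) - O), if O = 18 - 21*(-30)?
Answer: 648 - √2 ≈ 646.59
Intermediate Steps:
w(o) = √2/√o (w(o) = √(2*o)/o = (√2*√o)/o = √2/√o)
O = 648 (O = 18 + 630 = 648)
-(w(1²) - O) = -(√2/√(1²) - 1*648) = -(√2/√1 - 648) = -(√2*1 - 648) = -(√2 - 648) = -(-648 + √2) = 648 - √2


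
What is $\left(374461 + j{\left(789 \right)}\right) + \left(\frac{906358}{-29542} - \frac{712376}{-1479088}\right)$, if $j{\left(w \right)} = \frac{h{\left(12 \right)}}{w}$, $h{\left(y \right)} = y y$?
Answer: $\frac{268931362569318955}{718240140878} \approx 3.7443 \cdot 10^{5}$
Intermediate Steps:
$h{\left(y \right)} = y^{2}$
$j{\left(w \right)} = \frac{144}{w}$ ($j{\left(w \right)} = \frac{12^{2}}{w} = \frac{144}{w}$)
$\left(374461 + j{\left(789 \right)}\right) + \left(\frac{906358}{-29542} - \frac{712376}{-1479088}\right) = \left(374461 + \frac{144}{789}\right) + \left(\frac{906358}{-29542} - \frac{712376}{-1479088}\right) = \left(374461 + 144 \cdot \frac{1}{789}\right) + \left(906358 \left(- \frac{1}{29542}\right) - - \frac{89047}{184886}\right) = \left(374461 + \frac{48}{263}\right) + \left(- \frac{453179}{14771} + \frac{89047}{184886}\right) = \frac{98483291}{263} - \frac{82471139357}{2730951106} = \frac{268931362569318955}{718240140878}$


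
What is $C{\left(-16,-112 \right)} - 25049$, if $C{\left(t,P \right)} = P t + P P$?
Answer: $-10713$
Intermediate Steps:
$C{\left(t,P \right)} = P^{2} + P t$ ($C{\left(t,P \right)} = P t + P^{2} = P^{2} + P t$)
$C{\left(-16,-112 \right)} - 25049 = - 112 \left(-112 - 16\right) - 25049 = \left(-112\right) \left(-128\right) - 25049 = 14336 - 25049 = -10713$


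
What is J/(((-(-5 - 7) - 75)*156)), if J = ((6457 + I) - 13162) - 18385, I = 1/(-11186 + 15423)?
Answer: 35435443/13880412 ≈ 2.5529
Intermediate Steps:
I = 1/4237 ≈ 0.00023602
J = -106306329/4237 (J = ((6457 + 1/4237) - 13162) - 18385 = (27358310/4237 - 13162) - 18385 = -28409084/4237 - 18385 = -106306329/4237 ≈ -25090.)
J/(((-(-5 - 7) - 75)*156)) = -106306329*1/(156*(-(-5 - 7) - 75))/4237 = -106306329*1/(156*(-1*(-12) - 75))/4237 = -106306329*1/(156*(12 - 75))/4237 = -106306329/(4237*((-63*156))) = -106306329/4237/(-9828) = -106306329/4237*(-1/9828) = 35435443/13880412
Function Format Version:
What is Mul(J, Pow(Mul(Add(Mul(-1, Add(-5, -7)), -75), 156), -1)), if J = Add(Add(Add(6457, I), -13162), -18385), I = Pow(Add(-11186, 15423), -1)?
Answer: Rational(35435443, 13880412) ≈ 2.5529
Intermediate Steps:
I = Rational(1, 4237) (I = Pow(4237, -1) = Rational(1, 4237) ≈ 0.00023602)
J = Rational(-106306329, 4237) (J = Add(Add(Add(6457, Rational(1, 4237)), -13162), -18385) = Add(Add(Rational(27358310, 4237), -13162), -18385) = Add(Rational(-28409084, 4237), -18385) = Rational(-106306329, 4237) ≈ -25090.)
Mul(J, Pow(Mul(Add(Mul(-1, Add(-5, -7)), -75), 156), -1)) = Mul(Rational(-106306329, 4237), Pow(Mul(Add(Mul(-1, Add(-5, -7)), -75), 156), -1)) = Mul(Rational(-106306329, 4237), Pow(Mul(Add(Mul(-1, -12), -75), 156), -1)) = Mul(Rational(-106306329, 4237), Pow(Mul(Add(12, -75), 156), -1)) = Mul(Rational(-106306329, 4237), Pow(Mul(-63, 156), -1)) = Mul(Rational(-106306329, 4237), Pow(-9828, -1)) = Mul(Rational(-106306329, 4237), Rational(-1, 9828)) = Rational(35435443, 13880412)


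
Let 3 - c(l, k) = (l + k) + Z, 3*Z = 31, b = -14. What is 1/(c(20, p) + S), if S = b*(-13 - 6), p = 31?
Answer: 3/623 ≈ 0.0048154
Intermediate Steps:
Z = 31/3 (Z = (1/3)*31 = 31/3 ≈ 10.333)
c(l, k) = -22/3 - k - l (c(l, k) = 3 - ((l + k) + 31/3) = 3 - ((k + l) + 31/3) = 3 - (31/3 + k + l) = 3 + (-31/3 - k - l) = -22/3 - k - l)
S = 266 (S = -14*(-13 - 6) = -14*(-19) = 266)
1/(c(20, p) + S) = 1/((-22/3 - 1*31 - 1*20) + 266) = 1/((-22/3 - 31 - 20) + 266) = 1/(-175/3 + 266) = 1/(623/3) = 3/623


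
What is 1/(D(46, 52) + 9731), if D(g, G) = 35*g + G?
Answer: 1/11393 ≈ 8.7773e-5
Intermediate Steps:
D(g, G) = G + 35*g
1/(D(46, 52) + 9731) = 1/((52 + 35*46) + 9731) = 1/((52 + 1610) + 9731) = 1/(1662 + 9731) = 1/11393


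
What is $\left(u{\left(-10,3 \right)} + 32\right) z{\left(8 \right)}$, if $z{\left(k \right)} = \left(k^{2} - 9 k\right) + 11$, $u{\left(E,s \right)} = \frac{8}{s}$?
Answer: $104$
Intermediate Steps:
$z{\left(k \right)} = 11 + k^{2} - 9 k$
$\left(u{\left(-10,3 \right)} + 32\right) z{\left(8 \right)} = \left(\frac{8}{3} + 32\right) \left(11 + 8^{2} - 72\right) = \left(8 \cdot \frac{1}{3} + 32\right) \left(11 + 64 - 72\right) = \left(\frac{8}{3} + 32\right) 3 = \frac{104}{3} \cdot 3 = 104$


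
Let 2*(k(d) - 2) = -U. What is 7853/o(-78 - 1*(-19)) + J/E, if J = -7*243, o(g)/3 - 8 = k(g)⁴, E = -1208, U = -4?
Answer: 677101/59796 ≈ 11.324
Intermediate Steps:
k(d) = 4 (k(d) = 2 + (-1*(-4))/2 = 2 + (½)*4 = 2 + 2 = 4)
o(g) = 792 (o(g) = 24 + 3*4⁴ = 24 + 3*256 = 24 + 768 = 792)
J = -1701
7853/o(-78 - 1*(-19)) + J/E = 7853/792 - 1701/(-1208) = 7853*(1/792) - 1701*(-1/1208) = 7853/792 + 1701/1208 = 677101/59796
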